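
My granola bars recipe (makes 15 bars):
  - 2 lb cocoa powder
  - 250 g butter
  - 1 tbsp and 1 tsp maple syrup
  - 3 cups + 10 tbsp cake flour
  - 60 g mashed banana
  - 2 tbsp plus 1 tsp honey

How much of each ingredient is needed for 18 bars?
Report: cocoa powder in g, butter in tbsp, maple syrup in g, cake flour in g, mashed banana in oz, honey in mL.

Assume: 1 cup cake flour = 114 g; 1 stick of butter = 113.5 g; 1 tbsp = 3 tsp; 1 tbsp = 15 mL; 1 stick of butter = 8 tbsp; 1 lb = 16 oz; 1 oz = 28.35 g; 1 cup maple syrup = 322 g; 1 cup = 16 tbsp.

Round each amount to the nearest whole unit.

Scaling factor: 18/15 = 6/5 = 1.2.
cocoa powder: 2 lb × 6/5 × 16 oz/lb × 28.35 g/oz ≈ 1089 g
butter: 250 g × 6/5 ÷ 113.5 g/stick × 8 tbsp/stick ≈ 21 tbsp
maple syrup: (1 tbsp + 1 tsp = 4/3 tbsp) × 6/5 ÷ 16 tbsp/cup × 322 g/cup ≈ 32 g
cake flour: (3 cup + 10 tbsp = 3.625 cup) × 6/5 × 114 g/cup ≈ 496 g
mashed banana: 60 g × 6/5 ÷ 28.35 g/oz ≈ 3 oz
honey: (2 tbsp + 1 tsp = 7/3 tbsp) × 6/5 × 15 mL/tbsp = 42 mL

cocoa powder: 1089 g; butter: 21 tbsp; maple syrup: 32 g; cake flour: 496 g; mashed banana: 3 oz; honey: 42 mL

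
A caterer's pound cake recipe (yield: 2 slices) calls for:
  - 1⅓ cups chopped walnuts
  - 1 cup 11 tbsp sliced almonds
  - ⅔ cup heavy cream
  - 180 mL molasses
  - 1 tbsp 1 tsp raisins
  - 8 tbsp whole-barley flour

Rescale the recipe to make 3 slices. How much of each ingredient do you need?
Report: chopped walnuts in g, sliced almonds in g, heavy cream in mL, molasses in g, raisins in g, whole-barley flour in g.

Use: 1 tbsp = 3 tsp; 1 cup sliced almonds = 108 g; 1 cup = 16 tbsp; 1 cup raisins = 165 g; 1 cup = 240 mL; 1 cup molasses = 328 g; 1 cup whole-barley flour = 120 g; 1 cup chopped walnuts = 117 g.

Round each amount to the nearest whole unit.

chopped walnuts: 234 g; sliced almonds: 273 g; heavy cream: 240 mL; molasses: 369 g; raisins: 21 g; whole-barley flour: 90 g

Scaling factor: 3/2 = 1.5.
chopped walnuts: 4/3 cup × 3/2 × 117 g/cup = 234 g
sliced almonds: (1 cup + 11 tbsp = 1.6875 cup) × 3/2 × 108 g/cup ≈ 273 g
heavy cream: 2/3 cup × 3/2 × 240 mL/cup = 240 mL
molasses: 180 mL × 3/2 ÷ 240 mL/cup × 328 g/cup = 369 g
raisins: (1 tbsp + 1 tsp = 4/3 tbsp) × 3/2 ÷ 16 tbsp/cup × 165 g/cup ≈ 21 g
whole-barley flour: 8 tbsp × 3/2 ÷ 16 tbsp/cup × 120 g/cup = 90 g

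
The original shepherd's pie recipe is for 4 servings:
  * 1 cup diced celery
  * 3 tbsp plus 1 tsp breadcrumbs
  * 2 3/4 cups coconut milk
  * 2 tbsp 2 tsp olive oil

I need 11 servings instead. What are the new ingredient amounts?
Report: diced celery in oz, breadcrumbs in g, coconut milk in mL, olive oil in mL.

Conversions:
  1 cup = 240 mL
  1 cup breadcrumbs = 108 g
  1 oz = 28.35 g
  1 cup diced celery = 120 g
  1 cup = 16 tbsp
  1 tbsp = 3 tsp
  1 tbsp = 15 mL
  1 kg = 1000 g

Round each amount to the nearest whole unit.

diced celery: 12 oz; breadcrumbs: 62 g; coconut milk: 1815 mL; olive oil: 110 mL

Scaling factor: 11/4 = 2.75.
diced celery: 1 cup × 11/4 × 120 g/cup ÷ 28.35 g/oz ≈ 12 oz
breadcrumbs: (3 tbsp + 1 tsp = 10/3 tbsp) × 11/4 ÷ 16 tbsp/cup × 108 g/cup ≈ 62 g
coconut milk: 2.75 cup × 11/4 × 240 mL/cup = 1815 mL
olive oil: (2 tbsp + 2 tsp = 8/3 tbsp) × 11/4 × 15 mL/tbsp = 110 mL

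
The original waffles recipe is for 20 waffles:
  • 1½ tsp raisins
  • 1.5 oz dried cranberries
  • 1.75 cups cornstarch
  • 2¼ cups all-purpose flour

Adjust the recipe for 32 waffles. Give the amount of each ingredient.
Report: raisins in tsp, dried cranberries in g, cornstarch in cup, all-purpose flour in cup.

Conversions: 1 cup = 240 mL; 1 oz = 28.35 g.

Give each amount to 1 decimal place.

raisins: 2.4 tsp; dried cranberries: 68.0 g; cornstarch: 2.8 cup; all-purpose flour: 3.6 cup

Scaling factor: 32/20 = 8/5 = 1.6.
raisins: 1.5 tsp × 8/5 = 2.4 tsp
dried cranberries: 1.5 oz × 8/5 × 28.35 g/oz ≈ 68.0 g
cornstarch: 1.75 cup × 8/5 = 2.8 cup
all-purpose flour: 2.25 cup × 8/5 = 3.6 cup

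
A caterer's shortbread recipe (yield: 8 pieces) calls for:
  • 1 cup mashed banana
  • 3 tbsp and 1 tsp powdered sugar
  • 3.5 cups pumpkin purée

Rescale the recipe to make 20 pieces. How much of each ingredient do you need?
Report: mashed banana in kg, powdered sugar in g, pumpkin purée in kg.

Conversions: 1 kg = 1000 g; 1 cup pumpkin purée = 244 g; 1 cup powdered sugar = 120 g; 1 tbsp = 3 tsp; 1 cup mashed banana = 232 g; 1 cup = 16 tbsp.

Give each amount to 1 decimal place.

Scaling factor: 20/8 = 5/2 = 2.5.
mashed banana: 1 cup × 5/2 × 232 g/cup ÷ 1000 g/kg ≈ 0.6 kg
powdered sugar: (3 tbsp + 1 tsp = 10/3 tbsp) × 5/2 ÷ 16 tbsp/cup × 120 g/cup = 62.5 g
pumpkin purée: 3.5 cup × 5/2 × 244 g/cup ÷ 1000 g/kg ≈ 2.1 kg

mashed banana: 0.6 kg; powdered sugar: 62.5 g; pumpkin purée: 2.1 kg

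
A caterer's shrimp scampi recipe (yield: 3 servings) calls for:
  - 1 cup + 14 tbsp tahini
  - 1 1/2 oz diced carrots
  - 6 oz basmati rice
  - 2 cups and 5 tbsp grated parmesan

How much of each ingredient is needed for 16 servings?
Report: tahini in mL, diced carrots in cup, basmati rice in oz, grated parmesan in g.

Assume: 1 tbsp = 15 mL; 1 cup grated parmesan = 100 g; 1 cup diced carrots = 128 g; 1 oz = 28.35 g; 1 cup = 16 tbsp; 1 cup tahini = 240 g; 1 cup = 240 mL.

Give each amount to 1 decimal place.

tahini: 2400.0 mL; diced carrots: 1.8 cup; basmati rice: 32.0 oz; grated parmesan: 1233.3 g

Scaling factor: 16/3.
tahini: (1 cup + 14 tbsp = 1.875 cup) × 16/3 × 240 mL/cup = 2400.0 mL
diced carrots: 1.5 oz × 16/3 × 28.35 g/oz ÷ 128 g/cup ≈ 1.8 cup
basmati rice: 6 oz × 16/3 = 32.0 oz
grated parmesan: (2 cup + 5 tbsp = 2.3125 cup) × 16/3 × 100 g/cup ≈ 1233.3 g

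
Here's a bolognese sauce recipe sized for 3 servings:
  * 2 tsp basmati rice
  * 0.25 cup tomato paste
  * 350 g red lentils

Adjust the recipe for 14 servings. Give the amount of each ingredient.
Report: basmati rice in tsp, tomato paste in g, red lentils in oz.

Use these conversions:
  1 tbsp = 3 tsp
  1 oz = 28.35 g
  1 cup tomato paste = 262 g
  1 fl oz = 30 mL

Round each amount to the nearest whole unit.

Scaling factor: 14/3.
basmati rice: 2 tsp × 14/3 ≈ 9 tsp
tomato paste: 0.25 cup × 14/3 × 262 g/cup ≈ 306 g
red lentils: 350 g × 14/3 ÷ 28.35 g/oz ≈ 58 oz

basmati rice: 9 tsp; tomato paste: 306 g; red lentils: 58 oz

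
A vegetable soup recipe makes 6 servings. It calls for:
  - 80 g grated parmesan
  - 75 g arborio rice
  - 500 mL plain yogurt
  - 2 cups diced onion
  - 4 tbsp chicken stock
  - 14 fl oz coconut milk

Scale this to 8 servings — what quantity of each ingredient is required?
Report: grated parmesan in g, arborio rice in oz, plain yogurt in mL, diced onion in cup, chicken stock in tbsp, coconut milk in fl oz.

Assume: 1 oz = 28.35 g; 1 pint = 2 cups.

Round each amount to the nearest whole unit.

Scaling factor: 8/6 = 4/3.
grated parmesan: 80 g × 4/3 ≈ 107 g
arborio rice: 75 g × 4/3 ÷ 28.35 g/oz ≈ 4 oz
plain yogurt: 500 mL × 4/3 ≈ 667 mL
diced onion: 2 cup × 4/3 ≈ 3 cup
chicken stock: 4 tbsp × 4/3 ≈ 5 tbsp
coconut milk: 14 fl oz × 4/3 ≈ 19 fl oz

grated parmesan: 107 g; arborio rice: 4 oz; plain yogurt: 667 mL; diced onion: 3 cup; chicken stock: 5 tbsp; coconut milk: 19 fl oz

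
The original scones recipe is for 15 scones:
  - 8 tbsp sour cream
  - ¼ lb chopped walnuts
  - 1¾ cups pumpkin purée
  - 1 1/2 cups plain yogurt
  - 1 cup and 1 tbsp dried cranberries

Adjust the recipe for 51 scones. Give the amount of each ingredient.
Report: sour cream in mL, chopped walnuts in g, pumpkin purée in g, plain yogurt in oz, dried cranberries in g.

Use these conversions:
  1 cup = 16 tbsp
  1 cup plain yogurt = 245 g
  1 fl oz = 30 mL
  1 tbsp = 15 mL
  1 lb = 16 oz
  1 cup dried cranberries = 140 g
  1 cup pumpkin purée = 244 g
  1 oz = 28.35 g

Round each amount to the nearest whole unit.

Scaling factor: 51/15 = 17/5 = 3.4.
sour cream: 8 tbsp × 17/5 × 15 mL/tbsp = 408 mL
chopped walnuts: 0.25 lb × 17/5 × 16 oz/lb × 28.35 g/oz ≈ 386 g
pumpkin purée: 1.75 cup × 17/5 × 244 g/cup ≈ 1452 g
plain yogurt: 1.5 cup × 17/5 × 245 g/cup ÷ 28.35 g/oz ≈ 44 oz
dried cranberries: (1 cup + 1 tbsp = 1.0625 cup) × 17/5 × 140 g/cup ≈ 506 g

sour cream: 408 mL; chopped walnuts: 386 g; pumpkin purée: 1452 g; plain yogurt: 44 oz; dried cranberries: 506 g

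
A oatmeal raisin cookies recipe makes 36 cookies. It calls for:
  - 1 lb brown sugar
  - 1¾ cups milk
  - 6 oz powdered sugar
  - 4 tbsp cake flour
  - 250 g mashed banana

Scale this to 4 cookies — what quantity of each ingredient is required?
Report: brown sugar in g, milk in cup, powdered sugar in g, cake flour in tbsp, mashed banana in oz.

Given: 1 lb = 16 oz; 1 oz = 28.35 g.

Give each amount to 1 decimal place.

Scaling factor: 4/36 = 1/9.
brown sugar: 1 lb × 1/9 × 16 oz/lb × 28.35 g/oz = 50.4 g
milk: 1.75 cup × 1/9 ≈ 0.2 cup
powdered sugar: 6 oz × 1/9 × 28.35 g/oz = 18.9 g
cake flour: 4 tbsp × 1/9 ≈ 0.4 tbsp
mashed banana: 250 g × 1/9 ÷ 28.35 g/oz ≈ 1.0 oz

brown sugar: 50.4 g; milk: 0.2 cup; powdered sugar: 18.9 g; cake flour: 0.4 tbsp; mashed banana: 1.0 oz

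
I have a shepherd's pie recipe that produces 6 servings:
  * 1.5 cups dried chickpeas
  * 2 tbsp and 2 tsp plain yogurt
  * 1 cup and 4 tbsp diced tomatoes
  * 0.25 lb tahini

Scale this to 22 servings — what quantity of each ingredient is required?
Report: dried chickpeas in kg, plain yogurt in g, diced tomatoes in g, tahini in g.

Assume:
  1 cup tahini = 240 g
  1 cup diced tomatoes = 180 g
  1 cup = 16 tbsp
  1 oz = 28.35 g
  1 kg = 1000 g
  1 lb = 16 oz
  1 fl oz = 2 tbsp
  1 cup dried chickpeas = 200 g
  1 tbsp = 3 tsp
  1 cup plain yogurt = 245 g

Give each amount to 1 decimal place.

dried chickpeas: 1.1 kg; plain yogurt: 149.7 g; diced tomatoes: 825.0 g; tahini: 415.8 g

Scaling factor: 22/6 = 11/3.
dried chickpeas: 1.5 cup × 11/3 × 200 g/cup ÷ 1000 g/kg = 1.1 kg
plain yogurt: (2 tbsp + 2 tsp = 8/3 tbsp) × 11/3 ÷ 16 tbsp/cup × 245 g/cup ≈ 149.7 g
diced tomatoes: (1 cup + 4 tbsp = 1.25 cup) × 11/3 × 180 g/cup = 825.0 g
tahini: 0.25 lb × 11/3 × 16 oz/lb × 28.35 g/oz = 415.8 g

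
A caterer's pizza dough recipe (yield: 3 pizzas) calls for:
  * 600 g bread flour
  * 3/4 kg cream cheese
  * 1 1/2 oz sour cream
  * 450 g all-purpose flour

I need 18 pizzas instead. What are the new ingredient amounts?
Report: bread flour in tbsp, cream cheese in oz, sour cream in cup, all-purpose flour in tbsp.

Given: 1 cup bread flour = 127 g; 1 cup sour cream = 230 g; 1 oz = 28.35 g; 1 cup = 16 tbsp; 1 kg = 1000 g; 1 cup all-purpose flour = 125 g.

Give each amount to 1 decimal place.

bread flour: 453.5 tbsp; cream cheese: 158.7 oz; sour cream: 1.1 cup; all-purpose flour: 345.6 tbsp

Scaling factor: 18/3 = 6.
bread flour: 600 g × 6 ÷ 127 g/cup × 16 tbsp/cup ≈ 453.5 tbsp
cream cheese: 0.75 kg × 6 × 1000 g/kg ÷ 28.35 g/oz ≈ 158.7 oz
sour cream: 1.5 oz × 6 × 28.35 g/oz ÷ 230 g/cup ≈ 1.1 cup
all-purpose flour: 450 g × 6 ÷ 125 g/cup × 16 tbsp/cup = 345.6 tbsp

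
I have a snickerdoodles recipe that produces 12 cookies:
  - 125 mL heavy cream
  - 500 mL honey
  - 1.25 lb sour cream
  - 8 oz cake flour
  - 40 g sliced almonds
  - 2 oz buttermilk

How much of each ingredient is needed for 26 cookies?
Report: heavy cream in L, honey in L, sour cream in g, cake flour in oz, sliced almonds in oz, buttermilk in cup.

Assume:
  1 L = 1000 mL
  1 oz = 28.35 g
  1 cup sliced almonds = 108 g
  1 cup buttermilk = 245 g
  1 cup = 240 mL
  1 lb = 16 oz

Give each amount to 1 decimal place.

Scaling factor: 26/12 = 13/6.
heavy cream: 125 mL × 13/6 ÷ 1000 mL/L ≈ 0.3 L
honey: 500 mL × 13/6 ÷ 1000 mL/L ≈ 1.1 L
sour cream: 1.25 lb × 13/6 × 16 oz/lb × 28.35 g/oz = 1228.5 g
cake flour: 8 oz × 13/6 ≈ 17.3 oz
sliced almonds: 40 g × 13/6 ÷ 28.35 g/oz ≈ 3.1 oz
buttermilk: 2 oz × 13/6 × 28.35 g/oz ÷ 245 g/cup ≈ 0.5 cup

heavy cream: 0.3 L; honey: 1.1 L; sour cream: 1228.5 g; cake flour: 17.3 oz; sliced almonds: 3.1 oz; buttermilk: 0.5 cup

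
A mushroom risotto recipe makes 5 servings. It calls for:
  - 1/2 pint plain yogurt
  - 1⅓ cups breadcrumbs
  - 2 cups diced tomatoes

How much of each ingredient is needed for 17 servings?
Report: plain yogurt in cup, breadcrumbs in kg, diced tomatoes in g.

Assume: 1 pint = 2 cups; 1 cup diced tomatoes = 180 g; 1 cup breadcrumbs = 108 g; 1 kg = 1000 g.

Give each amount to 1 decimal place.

plain yogurt: 3.4 cup; breadcrumbs: 0.5 kg; diced tomatoes: 1224.0 g

Scaling factor: 17/5 = 3.4.
plain yogurt: 0.5 pint × 17/5 × 2 cup/pint = 3.4 cup
breadcrumbs: 4/3 cup × 17/5 × 108 g/cup ÷ 1000 g/kg ≈ 0.5 kg
diced tomatoes: 2 cup × 17/5 × 180 g/cup = 1224.0 g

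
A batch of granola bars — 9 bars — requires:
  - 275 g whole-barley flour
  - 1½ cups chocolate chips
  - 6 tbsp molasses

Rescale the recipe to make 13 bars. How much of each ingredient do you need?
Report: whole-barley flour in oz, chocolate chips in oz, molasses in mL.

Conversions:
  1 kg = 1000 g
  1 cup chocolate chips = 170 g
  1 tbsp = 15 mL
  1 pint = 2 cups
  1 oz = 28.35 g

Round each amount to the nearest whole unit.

whole-barley flour: 14 oz; chocolate chips: 13 oz; molasses: 130 mL

Scaling factor: 13/9.
whole-barley flour: 275 g × 13/9 ÷ 28.35 g/oz ≈ 14 oz
chocolate chips: 1.5 cup × 13/9 × 170 g/cup ÷ 28.35 g/oz ≈ 13 oz
molasses: 6 tbsp × 13/9 × 15 mL/tbsp = 130 mL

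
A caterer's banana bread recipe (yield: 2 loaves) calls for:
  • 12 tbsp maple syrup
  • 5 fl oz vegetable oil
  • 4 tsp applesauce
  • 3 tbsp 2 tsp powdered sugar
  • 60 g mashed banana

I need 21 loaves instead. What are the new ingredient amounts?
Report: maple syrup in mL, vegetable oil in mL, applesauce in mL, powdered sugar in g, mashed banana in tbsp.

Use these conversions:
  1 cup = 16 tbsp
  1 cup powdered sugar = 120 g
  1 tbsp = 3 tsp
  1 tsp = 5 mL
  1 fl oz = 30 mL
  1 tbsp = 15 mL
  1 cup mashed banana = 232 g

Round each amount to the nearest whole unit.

maple syrup: 1890 mL; vegetable oil: 1575 mL; applesauce: 210 mL; powdered sugar: 289 g; mashed banana: 43 tbsp

Scaling factor: 21/2 = 10.5.
maple syrup: 12 tbsp × 21/2 × 15 mL/tbsp = 1890 mL
vegetable oil: 5 fl oz × 21/2 × 30 mL/fl oz = 1575 mL
applesauce: 4 tsp × 21/2 × 5 mL/tsp = 210 mL
powdered sugar: (3 tbsp + 2 tsp = 11/3 tbsp) × 21/2 ÷ 16 tbsp/cup × 120 g/cup ≈ 289 g
mashed banana: 60 g × 21/2 ÷ 232 g/cup × 16 tbsp/cup ≈ 43 tbsp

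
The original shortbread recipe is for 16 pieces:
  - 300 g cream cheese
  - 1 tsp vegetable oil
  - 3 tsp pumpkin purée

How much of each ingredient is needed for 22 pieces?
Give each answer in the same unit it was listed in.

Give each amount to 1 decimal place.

Scaling factor: 22/16 = 11/8 = 1.375.
cream cheese: 300 g × 11/8 = 412.5 g
vegetable oil: 1 tsp × 11/8 ≈ 1.4 tsp
pumpkin purée: 3 tsp × 11/8 ≈ 4.1 tsp

cream cheese: 412.5 g; vegetable oil: 1.4 tsp; pumpkin purée: 4.1 tsp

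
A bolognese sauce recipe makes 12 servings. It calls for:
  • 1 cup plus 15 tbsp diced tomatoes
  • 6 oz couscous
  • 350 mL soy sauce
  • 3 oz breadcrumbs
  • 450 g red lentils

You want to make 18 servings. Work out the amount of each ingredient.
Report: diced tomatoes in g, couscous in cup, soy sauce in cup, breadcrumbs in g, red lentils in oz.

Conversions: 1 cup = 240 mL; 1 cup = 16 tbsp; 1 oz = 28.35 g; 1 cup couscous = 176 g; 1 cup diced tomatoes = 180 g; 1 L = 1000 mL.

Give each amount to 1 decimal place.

diced tomatoes: 523.1 g; couscous: 1.4 cup; soy sauce: 2.2 cup; breadcrumbs: 127.6 g; red lentils: 23.8 oz

Scaling factor: 18/12 = 3/2 = 1.5.
diced tomatoes: (1 cup + 15 tbsp = 1.9375 cup) × 3/2 × 180 g/cup ≈ 523.1 g
couscous: 6 oz × 3/2 × 28.35 g/oz ÷ 176 g/cup ≈ 1.4 cup
soy sauce: 350 mL × 3/2 ÷ 240 mL/cup ≈ 2.2 cup
breadcrumbs: 3 oz × 3/2 × 28.35 g/oz ≈ 127.6 g
red lentils: 450 g × 3/2 ÷ 28.35 g/oz ≈ 23.8 oz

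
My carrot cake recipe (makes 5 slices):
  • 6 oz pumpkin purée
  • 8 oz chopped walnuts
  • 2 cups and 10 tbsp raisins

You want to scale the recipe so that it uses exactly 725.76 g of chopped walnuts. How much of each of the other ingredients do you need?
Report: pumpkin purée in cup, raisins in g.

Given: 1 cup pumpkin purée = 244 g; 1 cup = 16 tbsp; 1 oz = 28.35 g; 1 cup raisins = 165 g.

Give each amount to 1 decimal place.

pumpkin purée: 2.2 cup; raisins: 1386.0 g

The original recipe has 226.8 g of chopped walnuts, so the scaling factor is 725.76 ÷ 226.8 = 16/5 = 3.2.
pumpkin purée: 6 oz × 16/5 × 28.35 g/oz ÷ 244 g/cup ≈ 2.2 cup
raisins: (2 cup + 10 tbsp = 2.625 cup) × 16/5 × 165 g/cup = 1386.0 g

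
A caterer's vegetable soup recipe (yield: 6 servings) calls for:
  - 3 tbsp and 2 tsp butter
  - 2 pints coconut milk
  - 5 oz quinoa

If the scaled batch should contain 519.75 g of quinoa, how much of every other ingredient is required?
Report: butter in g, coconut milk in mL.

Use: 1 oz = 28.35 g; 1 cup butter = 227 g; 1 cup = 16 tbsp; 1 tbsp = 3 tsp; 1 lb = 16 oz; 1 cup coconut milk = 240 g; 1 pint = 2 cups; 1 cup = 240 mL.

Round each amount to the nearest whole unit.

The original recipe has 141.75 g of quinoa, so the scaling factor is 519.75 ÷ 141.75 = 11/3.
butter: (3 tbsp + 2 tsp = 11/3 tbsp) × 11/3 ÷ 16 tbsp/cup × 227 g/cup ≈ 191 g
coconut milk: 2 pint × 11/3 × 2 cup/pint × 240 mL/cup = 3520 mL

butter: 191 g; coconut milk: 3520 mL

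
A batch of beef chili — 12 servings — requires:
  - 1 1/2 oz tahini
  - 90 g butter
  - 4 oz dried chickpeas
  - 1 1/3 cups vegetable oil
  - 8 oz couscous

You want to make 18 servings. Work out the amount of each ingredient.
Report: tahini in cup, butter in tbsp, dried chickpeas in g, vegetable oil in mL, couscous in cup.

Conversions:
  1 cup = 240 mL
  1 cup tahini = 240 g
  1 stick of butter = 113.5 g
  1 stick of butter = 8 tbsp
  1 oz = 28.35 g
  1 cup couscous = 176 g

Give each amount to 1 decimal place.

tahini: 0.3 cup; butter: 9.5 tbsp; dried chickpeas: 170.1 g; vegetable oil: 480.0 mL; couscous: 1.9 cup

Scaling factor: 18/12 = 3/2 = 1.5.
tahini: 1.5 oz × 3/2 × 28.35 g/oz ÷ 240 g/cup ≈ 0.3 cup
butter: 90 g × 3/2 ÷ 113.5 g/stick × 8 tbsp/stick ≈ 9.5 tbsp
dried chickpeas: 4 oz × 3/2 × 28.35 g/oz = 170.1 g
vegetable oil: 4/3 cup × 3/2 × 240 mL/cup = 480.0 mL
couscous: 8 oz × 3/2 × 28.35 g/oz ÷ 176 g/cup ≈ 1.9 cup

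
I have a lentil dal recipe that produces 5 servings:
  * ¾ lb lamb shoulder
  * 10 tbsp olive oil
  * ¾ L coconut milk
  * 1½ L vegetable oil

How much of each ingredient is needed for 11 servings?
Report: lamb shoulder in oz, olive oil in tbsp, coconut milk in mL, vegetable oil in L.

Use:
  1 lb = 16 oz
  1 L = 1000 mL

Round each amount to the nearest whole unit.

lamb shoulder: 26 oz; olive oil: 22 tbsp; coconut milk: 1650 mL; vegetable oil: 3 L

Scaling factor: 11/5 = 2.2.
lamb shoulder: 0.75 lb × 11/5 × 16 oz/lb ≈ 26 oz
olive oil: 10 tbsp × 11/5 = 22 tbsp
coconut milk: 0.75 L × 11/5 × 1000 mL/L = 1650 mL
vegetable oil: 1.5 L × 11/5 ≈ 3 L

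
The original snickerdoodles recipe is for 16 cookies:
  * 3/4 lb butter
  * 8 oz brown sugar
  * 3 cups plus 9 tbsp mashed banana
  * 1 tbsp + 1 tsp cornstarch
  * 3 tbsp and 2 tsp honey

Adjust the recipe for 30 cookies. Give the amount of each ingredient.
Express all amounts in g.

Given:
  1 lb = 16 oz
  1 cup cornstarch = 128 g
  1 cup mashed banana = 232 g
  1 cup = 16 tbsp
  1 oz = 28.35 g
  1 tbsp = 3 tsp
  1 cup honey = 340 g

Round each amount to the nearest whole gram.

butter: 638 g; brown sugar: 425 g; mashed banana: 1550 g; cornstarch: 20 g; honey: 146 g

Scaling factor: 30/16 = 15/8 = 1.875.
butter: 0.75 lb × 15/8 × 16 oz/lb × 28.35 g/oz ≈ 638 g
brown sugar: 8 oz × 15/8 × 28.35 g/oz ≈ 425 g
mashed banana: (3 cup + 9 tbsp = 3.5625 cup) × 15/8 × 232 g/cup ≈ 1550 g
cornstarch: (1 tbsp + 1 tsp = 4/3 tbsp) × 15/8 ÷ 16 tbsp/cup × 128 g/cup = 20 g
honey: (3 tbsp + 2 tsp = 11/3 tbsp) × 15/8 ÷ 16 tbsp/cup × 340 g/cup ≈ 146 g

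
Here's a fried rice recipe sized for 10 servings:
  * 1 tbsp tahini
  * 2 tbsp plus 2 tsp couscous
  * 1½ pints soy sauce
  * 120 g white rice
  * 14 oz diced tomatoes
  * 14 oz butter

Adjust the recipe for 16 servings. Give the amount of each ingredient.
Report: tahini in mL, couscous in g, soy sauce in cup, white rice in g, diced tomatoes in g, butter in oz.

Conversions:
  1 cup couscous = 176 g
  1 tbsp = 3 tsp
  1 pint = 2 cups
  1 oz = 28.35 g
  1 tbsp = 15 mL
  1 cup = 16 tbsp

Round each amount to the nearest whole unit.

tahini: 24 mL; couscous: 47 g; soy sauce: 5 cup; white rice: 192 g; diced tomatoes: 635 g; butter: 22 oz

Scaling factor: 16/10 = 8/5 = 1.6.
tahini: 1 tbsp × 8/5 × 15 mL/tbsp = 24 mL
couscous: (2 tbsp + 2 tsp = 8/3 tbsp) × 8/5 ÷ 16 tbsp/cup × 176 g/cup ≈ 47 g
soy sauce: 1.5 pint × 8/5 × 2 cup/pint ≈ 5 cup
white rice: 120 g × 8/5 = 192 g
diced tomatoes: 14 oz × 8/5 × 28.35 g/oz ≈ 635 g
butter: 14 oz × 8/5 ≈ 22 oz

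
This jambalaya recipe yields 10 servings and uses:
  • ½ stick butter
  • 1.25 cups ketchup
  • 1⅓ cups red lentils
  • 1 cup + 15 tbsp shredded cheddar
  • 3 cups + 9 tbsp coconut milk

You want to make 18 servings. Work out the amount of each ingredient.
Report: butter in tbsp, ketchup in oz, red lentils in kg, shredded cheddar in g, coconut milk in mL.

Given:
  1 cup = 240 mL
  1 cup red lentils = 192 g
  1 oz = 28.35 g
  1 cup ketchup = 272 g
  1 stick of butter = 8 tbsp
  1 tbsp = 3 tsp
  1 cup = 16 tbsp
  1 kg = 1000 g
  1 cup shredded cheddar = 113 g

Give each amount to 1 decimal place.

butter: 7.2 tbsp; ketchup: 21.6 oz; red lentils: 0.5 kg; shredded cheddar: 394.1 g; coconut milk: 1539.0 mL

Scaling factor: 18/10 = 9/5 = 1.8.
butter: 0.5 stick × 9/5 × 8 tbsp/stick = 7.2 tbsp
ketchup: 1.25 cup × 9/5 × 272 g/cup ÷ 28.35 g/oz ≈ 21.6 oz
red lentils: 4/3 cup × 9/5 × 192 g/cup ÷ 1000 g/kg ≈ 0.5 kg
shredded cheddar: (1 cup + 15 tbsp = 1.9375 cup) × 9/5 × 113 g/cup ≈ 394.1 g
coconut milk: (3 cup + 9 tbsp = 3.5625 cup) × 9/5 × 240 mL/cup = 1539.0 mL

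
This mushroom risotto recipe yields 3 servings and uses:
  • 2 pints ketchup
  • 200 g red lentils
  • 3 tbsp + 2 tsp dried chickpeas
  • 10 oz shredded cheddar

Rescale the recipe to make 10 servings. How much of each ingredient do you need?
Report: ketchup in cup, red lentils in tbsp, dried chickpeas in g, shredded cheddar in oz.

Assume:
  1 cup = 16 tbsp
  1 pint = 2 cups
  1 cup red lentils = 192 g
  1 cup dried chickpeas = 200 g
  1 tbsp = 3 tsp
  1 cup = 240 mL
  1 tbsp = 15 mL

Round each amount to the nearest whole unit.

Scaling factor: 10/3.
ketchup: 2 pint × 10/3 × 2 cup/pint ≈ 13 cup
red lentils: 200 g × 10/3 ÷ 192 g/cup × 16 tbsp/cup ≈ 56 tbsp
dried chickpeas: (3 tbsp + 2 tsp = 11/3 tbsp) × 10/3 ÷ 16 tbsp/cup × 200 g/cup ≈ 153 g
shredded cheddar: 10 oz × 10/3 ≈ 33 oz

ketchup: 13 cup; red lentils: 56 tbsp; dried chickpeas: 153 g; shredded cheddar: 33 oz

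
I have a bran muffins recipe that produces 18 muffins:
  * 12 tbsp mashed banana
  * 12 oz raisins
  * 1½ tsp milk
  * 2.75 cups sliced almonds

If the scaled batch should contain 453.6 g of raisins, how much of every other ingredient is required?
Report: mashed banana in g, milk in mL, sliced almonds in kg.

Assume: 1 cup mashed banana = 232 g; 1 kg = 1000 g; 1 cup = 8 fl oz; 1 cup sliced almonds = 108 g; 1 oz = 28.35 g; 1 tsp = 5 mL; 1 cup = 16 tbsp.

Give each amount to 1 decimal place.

mashed banana: 232.0 g; milk: 10.0 mL; sliced almonds: 0.4 kg

The original recipe has 340.2 g of raisins, so the scaling factor is 453.6 ÷ 340.2 = 4/3.
mashed banana: 12 tbsp × 4/3 ÷ 16 tbsp/cup × 232 g/cup = 232.0 g
milk: 1.5 tsp × 4/3 × 5 mL/tsp = 10.0 mL
sliced almonds: 2.75 cup × 4/3 × 108 g/cup ÷ 1000 g/kg ≈ 0.4 kg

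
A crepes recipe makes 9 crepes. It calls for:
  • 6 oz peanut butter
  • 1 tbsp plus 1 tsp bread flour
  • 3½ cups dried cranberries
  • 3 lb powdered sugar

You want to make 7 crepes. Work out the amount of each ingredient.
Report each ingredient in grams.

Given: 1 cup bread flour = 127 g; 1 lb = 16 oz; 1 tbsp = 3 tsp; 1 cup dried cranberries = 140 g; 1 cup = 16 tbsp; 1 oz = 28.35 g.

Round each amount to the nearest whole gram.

Scaling factor: 7/9.
peanut butter: 6 oz × 7/9 × 28.35 g/oz ≈ 132 g
bread flour: (1 tbsp + 1 tsp = 4/3 tbsp) × 7/9 ÷ 16 tbsp/cup × 127 g/cup ≈ 8 g
dried cranberries: 3.5 cup × 7/9 × 140 g/cup ≈ 381 g
powdered sugar: 3 lb × 7/9 × 16 oz/lb × 28.35 g/oz ≈ 1058 g

peanut butter: 132 g; bread flour: 8 g; dried cranberries: 381 g; powdered sugar: 1058 g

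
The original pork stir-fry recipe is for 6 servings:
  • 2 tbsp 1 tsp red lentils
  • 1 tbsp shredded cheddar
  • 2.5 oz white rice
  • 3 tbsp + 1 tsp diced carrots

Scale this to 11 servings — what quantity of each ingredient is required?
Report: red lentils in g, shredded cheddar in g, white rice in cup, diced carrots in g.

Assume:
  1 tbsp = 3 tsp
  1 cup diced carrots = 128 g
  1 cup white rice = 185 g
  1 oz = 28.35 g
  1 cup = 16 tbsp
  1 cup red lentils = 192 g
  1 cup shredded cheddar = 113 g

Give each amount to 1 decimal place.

red lentils: 51.3 g; shredded cheddar: 12.9 g; white rice: 0.7 cup; diced carrots: 48.9 g

Scaling factor: 11/6.
red lentils: (2 tbsp + 1 tsp = 7/3 tbsp) × 11/6 ÷ 16 tbsp/cup × 192 g/cup ≈ 51.3 g
shredded cheddar: 1 tbsp × 11/6 ÷ 16 tbsp/cup × 113 g/cup ≈ 12.9 g
white rice: 2.5 oz × 11/6 × 28.35 g/oz ÷ 185 g/cup ≈ 0.7 cup
diced carrots: (3 tbsp + 1 tsp = 10/3 tbsp) × 11/6 ÷ 16 tbsp/cup × 128 g/cup ≈ 48.9 g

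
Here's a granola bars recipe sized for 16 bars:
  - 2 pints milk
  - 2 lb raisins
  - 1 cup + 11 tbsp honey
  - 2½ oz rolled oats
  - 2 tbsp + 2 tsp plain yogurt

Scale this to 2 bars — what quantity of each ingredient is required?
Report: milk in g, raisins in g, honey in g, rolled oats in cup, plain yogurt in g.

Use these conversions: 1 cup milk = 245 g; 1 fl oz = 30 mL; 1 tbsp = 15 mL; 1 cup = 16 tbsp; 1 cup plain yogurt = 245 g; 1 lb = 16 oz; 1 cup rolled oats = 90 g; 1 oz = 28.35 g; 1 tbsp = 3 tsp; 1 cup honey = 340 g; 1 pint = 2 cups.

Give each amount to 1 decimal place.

Scaling factor: 2/16 = 1/8 = 0.125.
milk: 2 pint × 1/8 × 2 cup/pint × 245 g/cup = 122.5 g
raisins: 2 lb × 1/8 × 16 oz/lb × 28.35 g/oz = 113.4 g
honey: (1 cup + 11 tbsp = 1.6875 cup) × 1/8 × 340 g/cup ≈ 71.7 g
rolled oats: 2.5 oz × 1/8 × 28.35 g/oz ÷ 90 g/cup ≈ 0.1 cup
plain yogurt: (2 tbsp + 2 tsp = 8/3 tbsp) × 1/8 ÷ 16 tbsp/cup × 245 g/cup ≈ 5.1 g

milk: 122.5 g; raisins: 113.4 g; honey: 71.7 g; rolled oats: 0.1 cup; plain yogurt: 5.1 g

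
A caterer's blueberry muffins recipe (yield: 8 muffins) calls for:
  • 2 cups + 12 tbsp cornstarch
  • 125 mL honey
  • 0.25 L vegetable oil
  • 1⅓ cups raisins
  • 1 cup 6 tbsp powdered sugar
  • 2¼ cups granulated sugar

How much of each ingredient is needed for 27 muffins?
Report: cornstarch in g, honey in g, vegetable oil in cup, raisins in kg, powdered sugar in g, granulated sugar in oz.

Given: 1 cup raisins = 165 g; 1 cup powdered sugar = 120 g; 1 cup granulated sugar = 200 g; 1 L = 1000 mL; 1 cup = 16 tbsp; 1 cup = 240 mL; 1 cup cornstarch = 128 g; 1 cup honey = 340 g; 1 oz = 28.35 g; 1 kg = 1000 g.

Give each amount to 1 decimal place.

Scaling factor: 27/8 = 3.375.
cornstarch: (2 cup + 12 tbsp = 2.75 cup) × 27/8 × 128 g/cup = 1188.0 g
honey: 125 mL × 27/8 ÷ 240 mL/cup × 340 g/cup ≈ 597.7 g
vegetable oil: 0.25 L × 27/8 × 1000 mL/L ÷ 240 mL/cup ≈ 3.5 cup
raisins: 4/3 cup × 27/8 × 165 g/cup ÷ 1000 g/kg ≈ 0.7 kg
powdered sugar: (1 cup + 6 tbsp = 1.375 cup) × 27/8 × 120 g/cup ≈ 556.9 g
granulated sugar: 2.25 cup × 27/8 × 200 g/cup ÷ 28.35 g/oz ≈ 53.6 oz

cornstarch: 1188.0 g; honey: 597.7 g; vegetable oil: 3.5 cup; raisins: 0.7 kg; powdered sugar: 556.9 g; granulated sugar: 53.6 oz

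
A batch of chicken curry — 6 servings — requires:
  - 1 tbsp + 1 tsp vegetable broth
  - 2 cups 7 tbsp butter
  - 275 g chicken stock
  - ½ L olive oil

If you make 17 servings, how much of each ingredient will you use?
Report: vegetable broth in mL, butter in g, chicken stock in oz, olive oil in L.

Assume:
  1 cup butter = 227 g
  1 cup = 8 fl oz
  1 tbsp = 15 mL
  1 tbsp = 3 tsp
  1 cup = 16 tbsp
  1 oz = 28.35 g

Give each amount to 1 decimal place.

vegetable broth: 56.7 mL; butter: 1567.7 g; chicken stock: 27.5 oz; olive oil: 1.4 L

Scaling factor: 17/6.
vegetable broth: (1 tbsp + 1 tsp = 4/3 tbsp) × 17/6 × 15 mL/tbsp ≈ 56.7 mL
butter: (2 cup + 7 tbsp = 2.4375 cup) × 17/6 × 227 g/cup ≈ 1567.7 g
chicken stock: 275 g × 17/6 ÷ 28.35 g/oz ≈ 27.5 oz
olive oil: 0.5 L × 17/6 ≈ 1.4 L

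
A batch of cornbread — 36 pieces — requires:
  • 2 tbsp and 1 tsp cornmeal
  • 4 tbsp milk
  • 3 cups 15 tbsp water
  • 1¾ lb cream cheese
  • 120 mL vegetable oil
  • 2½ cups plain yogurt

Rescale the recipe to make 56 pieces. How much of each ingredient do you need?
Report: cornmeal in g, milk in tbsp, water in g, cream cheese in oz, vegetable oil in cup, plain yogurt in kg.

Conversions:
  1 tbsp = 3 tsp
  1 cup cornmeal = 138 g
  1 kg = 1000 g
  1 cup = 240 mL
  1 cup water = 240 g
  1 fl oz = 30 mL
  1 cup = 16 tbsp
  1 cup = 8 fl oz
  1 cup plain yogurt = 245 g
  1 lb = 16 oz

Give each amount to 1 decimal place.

Scaling factor: 56/36 = 14/9.
cornmeal: (2 tbsp + 1 tsp = 7/3 tbsp) × 14/9 ÷ 16 tbsp/cup × 138 g/cup ≈ 31.3 g
milk: 4 tbsp × 14/9 ≈ 6.2 tbsp
water: (3 cup + 15 tbsp = 3.9375 cup) × 14/9 × 240 g/cup = 1470.0 g
cream cheese: 1.75 lb × 14/9 × 16 oz/lb ≈ 43.6 oz
vegetable oil: 120 mL × 14/9 ÷ 240 mL/cup ≈ 0.8 cup
plain yogurt: 2.5 cup × 14/9 × 245 g/cup ÷ 1000 g/kg ≈ 1.0 kg

cornmeal: 31.3 g; milk: 6.2 tbsp; water: 1470.0 g; cream cheese: 43.6 oz; vegetable oil: 0.8 cup; plain yogurt: 1.0 kg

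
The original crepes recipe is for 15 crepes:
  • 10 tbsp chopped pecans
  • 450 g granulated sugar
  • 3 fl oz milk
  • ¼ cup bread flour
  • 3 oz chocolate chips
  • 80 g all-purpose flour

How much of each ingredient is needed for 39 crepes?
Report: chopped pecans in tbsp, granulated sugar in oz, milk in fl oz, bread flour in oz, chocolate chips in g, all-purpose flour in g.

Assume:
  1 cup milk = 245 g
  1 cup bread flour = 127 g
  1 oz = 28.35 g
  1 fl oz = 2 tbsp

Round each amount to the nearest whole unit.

Scaling factor: 39/15 = 13/5 = 2.6.
chopped pecans: 10 tbsp × 13/5 = 26 tbsp
granulated sugar: 450 g × 13/5 ÷ 28.35 g/oz ≈ 41 oz
milk: 3 fl oz × 13/5 ≈ 8 fl oz
bread flour: 0.25 cup × 13/5 × 127 g/cup ÷ 28.35 g/oz ≈ 3 oz
chocolate chips: 3 oz × 13/5 × 28.35 g/oz ≈ 221 g
all-purpose flour: 80 g × 13/5 = 208 g

chopped pecans: 26 tbsp; granulated sugar: 41 oz; milk: 8 fl oz; bread flour: 3 oz; chocolate chips: 221 g; all-purpose flour: 208 g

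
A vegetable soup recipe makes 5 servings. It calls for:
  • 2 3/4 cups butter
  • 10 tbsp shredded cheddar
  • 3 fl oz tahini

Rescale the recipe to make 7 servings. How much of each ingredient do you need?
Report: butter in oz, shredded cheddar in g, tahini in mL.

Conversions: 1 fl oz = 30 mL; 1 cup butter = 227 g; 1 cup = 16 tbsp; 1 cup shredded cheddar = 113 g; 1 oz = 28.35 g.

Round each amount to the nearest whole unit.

Scaling factor: 7/5 = 1.4.
butter: 2.75 cup × 7/5 × 227 g/cup ÷ 28.35 g/oz ≈ 31 oz
shredded cheddar: 10 tbsp × 7/5 ÷ 16 tbsp/cup × 113 g/cup ≈ 99 g
tahini: 3 fl oz × 7/5 × 30 mL/fl oz = 126 mL

butter: 31 oz; shredded cheddar: 99 g; tahini: 126 mL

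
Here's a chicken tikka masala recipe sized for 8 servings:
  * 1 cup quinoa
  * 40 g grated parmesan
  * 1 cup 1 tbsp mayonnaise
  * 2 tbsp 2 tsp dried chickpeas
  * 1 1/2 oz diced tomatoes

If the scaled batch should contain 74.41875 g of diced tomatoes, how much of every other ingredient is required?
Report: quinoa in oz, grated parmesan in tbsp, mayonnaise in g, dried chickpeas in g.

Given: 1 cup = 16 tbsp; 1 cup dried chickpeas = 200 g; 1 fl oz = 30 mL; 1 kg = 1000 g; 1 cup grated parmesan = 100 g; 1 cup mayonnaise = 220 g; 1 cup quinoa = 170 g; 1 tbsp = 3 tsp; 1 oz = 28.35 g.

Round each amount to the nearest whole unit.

quinoa: 10 oz; grated parmesan: 11 tbsp; mayonnaise: 409 g; dried chickpeas: 58 g

The original recipe has 42.525 g of diced tomatoes, so the scaling factor is 74.41875 ÷ 42.525 = 7/4 = 1.75.
quinoa: 1 cup × 7/4 × 170 g/cup ÷ 28.35 g/oz ≈ 10 oz
grated parmesan: 40 g × 7/4 ÷ 100 g/cup × 16 tbsp/cup ≈ 11 tbsp
mayonnaise: (1 cup + 1 tbsp = 1.0625 cup) × 7/4 × 220 g/cup ≈ 409 g
dried chickpeas: (2 tbsp + 2 tsp = 8/3 tbsp) × 7/4 ÷ 16 tbsp/cup × 200 g/cup ≈ 58 g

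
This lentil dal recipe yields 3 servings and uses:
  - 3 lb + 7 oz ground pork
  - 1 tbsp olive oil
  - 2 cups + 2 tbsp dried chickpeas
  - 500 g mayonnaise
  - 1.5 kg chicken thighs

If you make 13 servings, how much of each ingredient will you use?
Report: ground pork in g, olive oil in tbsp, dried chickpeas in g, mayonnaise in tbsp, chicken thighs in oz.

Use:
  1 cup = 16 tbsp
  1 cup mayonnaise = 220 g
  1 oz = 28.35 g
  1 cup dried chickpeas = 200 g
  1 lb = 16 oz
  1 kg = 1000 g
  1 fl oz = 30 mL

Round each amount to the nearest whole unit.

ground pork: 6757 g; olive oil: 4 tbsp; dried chickpeas: 1842 g; mayonnaise: 158 tbsp; chicken thighs: 229 oz

Scaling factor: 13/3.
ground pork: (3 lb + 7 oz = 3.4375 lb) × 13/3 × 16 oz/lb × 28.35 g/oz ≈ 6757 g
olive oil: 1 tbsp × 13/3 ≈ 4 tbsp
dried chickpeas: (2 cup + 2 tbsp = 2.125 cup) × 13/3 × 200 g/cup ≈ 1842 g
mayonnaise: 500 g × 13/3 ÷ 220 g/cup × 16 tbsp/cup ≈ 158 tbsp
chicken thighs: 1.5 kg × 13/3 × 1000 g/kg ÷ 28.35 g/oz ≈ 229 oz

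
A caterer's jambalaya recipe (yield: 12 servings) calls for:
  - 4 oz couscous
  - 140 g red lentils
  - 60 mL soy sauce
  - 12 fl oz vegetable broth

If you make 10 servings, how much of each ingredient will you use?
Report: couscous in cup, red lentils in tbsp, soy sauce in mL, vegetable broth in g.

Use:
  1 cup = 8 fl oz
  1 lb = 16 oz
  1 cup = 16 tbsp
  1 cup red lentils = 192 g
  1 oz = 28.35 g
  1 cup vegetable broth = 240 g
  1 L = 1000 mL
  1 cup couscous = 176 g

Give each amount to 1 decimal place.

Scaling factor: 10/12 = 5/6.
couscous: 4 oz × 5/6 × 28.35 g/oz ÷ 176 g/cup ≈ 0.5 cup
red lentils: 140 g × 5/6 ÷ 192 g/cup × 16 tbsp/cup ≈ 9.7 tbsp
soy sauce: 60 mL × 5/6 = 50.0 mL
vegetable broth: 12 fl oz × 5/6 ÷ 8 fl oz/cup × 240 g/cup = 300.0 g

couscous: 0.5 cup; red lentils: 9.7 tbsp; soy sauce: 50.0 mL; vegetable broth: 300.0 g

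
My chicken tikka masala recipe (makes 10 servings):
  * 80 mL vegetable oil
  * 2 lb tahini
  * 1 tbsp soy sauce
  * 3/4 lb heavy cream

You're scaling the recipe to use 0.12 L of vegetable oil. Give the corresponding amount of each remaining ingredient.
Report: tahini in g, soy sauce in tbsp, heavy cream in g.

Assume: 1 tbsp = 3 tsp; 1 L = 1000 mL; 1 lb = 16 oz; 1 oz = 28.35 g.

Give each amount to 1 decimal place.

The original recipe has 0.08 L of vegetable oil, so the scaling factor is 0.12 ÷ 0.08 = 3/2 = 1.5.
tahini: 2 lb × 3/2 × 16 oz/lb × 28.35 g/oz = 1360.8 g
soy sauce: 1 tbsp × 3/2 = 1.5 tbsp
heavy cream: 0.75 lb × 3/2 × 16 oz/lb × 28.35 g/oz = 510.3 g

tahini: 1360.8 g; soy sauce: 1.5 tbsp; heavy cream: 510.3 g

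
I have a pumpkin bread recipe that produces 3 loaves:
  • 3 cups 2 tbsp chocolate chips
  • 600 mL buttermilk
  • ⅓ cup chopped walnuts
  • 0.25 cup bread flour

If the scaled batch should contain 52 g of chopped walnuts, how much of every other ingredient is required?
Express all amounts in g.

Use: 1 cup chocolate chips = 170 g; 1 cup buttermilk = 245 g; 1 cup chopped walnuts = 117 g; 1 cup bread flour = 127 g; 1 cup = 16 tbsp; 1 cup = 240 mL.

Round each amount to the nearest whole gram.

The original recipe has 39 g of chopped walnuts, so the scaling factor is 52 ÷ 39 = 4/3.
chocolate chips: (3 cup + 2 tbsp = 3.125 cup) × 4/3 × 170 g/cup ≈ 708 g
buttermilk: 600 mL × 4/3 ÷ 240 mL/cup × 245 g/cup ≈ 817 g
bread flour: 0.25 cup × 4/3 × 127 g/cup ≈ 42 g

chocolate chips: 708 g; buttermilk: 817 g; bread flour: 42 g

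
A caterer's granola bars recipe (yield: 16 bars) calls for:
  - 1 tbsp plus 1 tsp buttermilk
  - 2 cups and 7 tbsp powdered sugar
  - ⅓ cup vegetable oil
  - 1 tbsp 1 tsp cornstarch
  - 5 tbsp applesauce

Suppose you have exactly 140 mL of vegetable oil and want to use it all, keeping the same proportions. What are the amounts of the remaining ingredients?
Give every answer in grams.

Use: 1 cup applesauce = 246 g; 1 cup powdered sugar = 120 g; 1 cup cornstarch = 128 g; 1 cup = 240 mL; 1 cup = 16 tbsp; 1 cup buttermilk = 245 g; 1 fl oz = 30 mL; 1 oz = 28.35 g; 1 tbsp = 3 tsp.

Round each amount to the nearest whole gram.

The original recipe has 80 mL of vegetable oil, so the scaling factor is 140 ÷ 80 = 7/4 = 1.75.
buttermilk: (1 tbsp + 1 tsp = 4/3 tbsp) × 7/4 ÷ 16 tbsp/cup × 245 g/cup ≈ 36 g
powdered sugar: (2 cup + 7 tbsp = 2.4375 cup) × 7/4 × 120 g/cup ≈ 512 g
cornstarch: (1 tbsp + 1 tsp = 4/3 tbsp) × 7/4 ÷ 16 tbsp/cup × 128 g/cup ≈ 19 g
applesauce: 5 tbsp × 7/4 ÷ 16 tbsp/cup × 246 g/cup ≈ 135 g

buttermilk: 36 g; powdered sugar: 512 g; cornstarch: 19 g; applesauce: 135 g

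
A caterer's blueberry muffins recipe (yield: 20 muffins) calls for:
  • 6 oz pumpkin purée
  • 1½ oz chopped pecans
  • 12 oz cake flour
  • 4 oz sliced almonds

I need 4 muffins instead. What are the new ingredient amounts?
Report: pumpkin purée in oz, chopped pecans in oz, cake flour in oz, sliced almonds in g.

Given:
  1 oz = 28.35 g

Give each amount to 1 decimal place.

pumpkin purée: 1.2 oz; chopped pecans: 0.3 oz; cake flour: 2.4 oz; sliced almonds: 22.7 g

Scaling factor: 4/20 = 1/5 = 0.2.
pumpkin purée: 6 oz × 1/5 = 1.2 oz
chopped pecans: 1.5 oz × 1/5 = 0.3 oz
cake flour: 12 oz × 1/5 = 2.4 oz
sliced almonds: 4 oz × 1/5 × 28.35 g/oz ≈ 22.7 g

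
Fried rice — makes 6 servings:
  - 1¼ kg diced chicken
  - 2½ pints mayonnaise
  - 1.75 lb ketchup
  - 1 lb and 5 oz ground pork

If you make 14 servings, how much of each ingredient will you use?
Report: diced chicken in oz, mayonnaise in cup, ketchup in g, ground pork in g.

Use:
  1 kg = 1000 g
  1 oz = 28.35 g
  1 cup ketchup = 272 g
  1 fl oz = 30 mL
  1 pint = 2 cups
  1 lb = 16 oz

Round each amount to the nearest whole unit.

Scaling factor: 14/6 = 7/3.
diced chicken: 1.25 kg × 7/3 × 1000 g/kg ÷ 28.35 g/oz ≈ 103 oz
mayonnaise: 2.5 pint × 7/3 × 2 cup/pint ≈ 12 cup
ketchup: 1.75 lb × 7/3 × 16 oz/lb × 28.35 g/oz ≈ 1852 g
ground pork: (1 lb + 5 oz = 1.3125 lb) × 7/3 × 16 oz/lb × 28.35 g/oz ≈ 1389 g

diced chicken: 103 oz; mayonnaise: 12 cup; ketchup: 1852 g; ground pork: 1389 g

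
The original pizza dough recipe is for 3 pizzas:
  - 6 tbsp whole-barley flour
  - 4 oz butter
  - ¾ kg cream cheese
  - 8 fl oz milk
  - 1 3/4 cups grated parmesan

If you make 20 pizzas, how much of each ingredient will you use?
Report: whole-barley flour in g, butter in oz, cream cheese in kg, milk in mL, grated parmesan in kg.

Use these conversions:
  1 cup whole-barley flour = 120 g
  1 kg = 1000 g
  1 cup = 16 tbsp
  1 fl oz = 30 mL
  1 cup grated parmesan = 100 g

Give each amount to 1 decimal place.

Scaling factor: 20/3.
whole-barley flour: 6 tbsp × 20/3 ÷ 16 tbsp/cup × 120 g/cup = 300.0 g
butter: 4 oz × 20/3 ≈ 26.7 oz
cream cheese: 0.75 kg × 20/3 = 5.0 kg
milk: 8 fl oz × 20/3 × 30 mL/fl oz = 1600.0 mL
grated parmesan: 1.75 cup × 20/3 × 100 g/cup ÷ 1000 g/kg ≈ 1.2 kg

whole-barley flour: 300.0 g; butter: 26.7 oz; cream cheese: 5.0 kg; milk: 1600.0 mL; grated parmesan: 1.2 kg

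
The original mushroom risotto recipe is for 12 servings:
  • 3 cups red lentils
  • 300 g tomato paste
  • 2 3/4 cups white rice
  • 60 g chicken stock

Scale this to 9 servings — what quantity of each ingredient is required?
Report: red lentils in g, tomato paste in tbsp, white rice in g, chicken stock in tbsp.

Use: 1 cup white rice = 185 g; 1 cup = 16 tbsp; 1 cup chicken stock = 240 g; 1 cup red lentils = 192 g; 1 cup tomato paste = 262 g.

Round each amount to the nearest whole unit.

Scaling factor: 9/12 = 3/4 = 0.75.
red lentils: 3 cup × 3/4 × 192 g/cup = 432 g
tomato paste: 300 g × 3/4 ÷ 262 g/cup × 16 tbsp/cup ≈ 14 tbsp
white rice: 2.75 cup × 3/4 × 185 g/cup ≈ 382 g
chicken stock: 60 g × 3/4 ÷ 240 g/cup × 16 tbsp/cup = 3 tbsp

red lentils: 432 g; tomato paste: 14 tbsp; white rice: 382 g; chicken stock: 3 tbsp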